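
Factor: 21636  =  2^2*3^2*601^1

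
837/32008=837/32008 = 0.03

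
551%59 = 20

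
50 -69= - 19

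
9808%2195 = 1028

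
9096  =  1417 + 7679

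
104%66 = 38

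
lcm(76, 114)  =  228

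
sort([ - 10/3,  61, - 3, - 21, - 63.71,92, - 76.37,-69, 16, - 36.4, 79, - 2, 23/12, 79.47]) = [- 76.37, - 69 , - 63.71,-36.4, - 21,-10/3, - 3, -2,23/12,  16, 61, 79, 79.47,92 ]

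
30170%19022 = 11148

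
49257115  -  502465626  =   - 453208511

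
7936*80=634880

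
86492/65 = 1330 + 42/65 = 1330.65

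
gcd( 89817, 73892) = 637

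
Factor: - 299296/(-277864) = 796/739 = 2^2  *  199^1*739^( - 1 )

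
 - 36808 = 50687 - 87495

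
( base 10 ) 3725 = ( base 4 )322031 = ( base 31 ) 3R5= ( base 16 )E8D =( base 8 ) 7215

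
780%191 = 16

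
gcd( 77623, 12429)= 1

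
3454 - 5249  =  -1795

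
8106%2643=177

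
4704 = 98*48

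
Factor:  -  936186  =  -2^1*3^1*337^1*463^1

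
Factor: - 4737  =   - 3^1*1579^1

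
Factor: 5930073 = 3^2*658897^1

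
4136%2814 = 1322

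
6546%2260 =2026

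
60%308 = 60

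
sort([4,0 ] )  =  [ 0 , 4 ]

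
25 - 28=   -  3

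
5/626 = 5/626 = 0.01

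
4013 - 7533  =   - 3520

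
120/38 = 3 + 3/19  =  3.16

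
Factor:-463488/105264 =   -  568/129 =- 2^3 * 3^( - 1) * 43^ ( - 1 )* 71^1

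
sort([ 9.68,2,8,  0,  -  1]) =[ - 1,0,2,8,9.68 ]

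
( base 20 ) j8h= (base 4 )1321201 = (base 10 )7777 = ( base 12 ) 4601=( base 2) 1111001100001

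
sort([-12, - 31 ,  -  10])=[ - 31, - 12,-10]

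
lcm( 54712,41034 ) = 164136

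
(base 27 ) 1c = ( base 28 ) 1b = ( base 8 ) 47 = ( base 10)39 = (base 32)17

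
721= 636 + 85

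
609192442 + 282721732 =891914174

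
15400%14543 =857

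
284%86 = 26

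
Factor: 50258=2^1*13^1*1933^1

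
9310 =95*98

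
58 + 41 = 99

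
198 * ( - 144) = - 28512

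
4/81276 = 1/20319 = 0.00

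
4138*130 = 537940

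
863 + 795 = 1658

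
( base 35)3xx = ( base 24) 8af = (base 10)4863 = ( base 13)22a1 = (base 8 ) 11377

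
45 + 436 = 481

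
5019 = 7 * 717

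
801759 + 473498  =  1275257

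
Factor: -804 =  - 2^2*3^1*67^1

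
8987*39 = 350493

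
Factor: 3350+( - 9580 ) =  - 6230 = -  2^1*5^1*7^1*89^1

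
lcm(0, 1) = 0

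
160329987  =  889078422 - 728748435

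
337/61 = 5+32/61 = 5.52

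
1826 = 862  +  964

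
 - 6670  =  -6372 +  - 298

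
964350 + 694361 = 1658711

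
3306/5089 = 3306/5089=0.65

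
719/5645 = 719/5645 = 0.13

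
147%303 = 147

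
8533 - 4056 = 4477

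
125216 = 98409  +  26807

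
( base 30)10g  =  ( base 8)1624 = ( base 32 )sk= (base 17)32F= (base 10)916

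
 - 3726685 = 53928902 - 57655587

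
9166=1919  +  7247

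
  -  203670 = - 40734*5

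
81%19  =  5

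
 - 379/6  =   - 64 + 5/6 = -63.17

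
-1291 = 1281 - 2572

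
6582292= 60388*109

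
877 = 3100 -2223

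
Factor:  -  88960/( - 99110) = 8896/9911 = 2^6*11^( - 1)*17^( -1)*53^ (-1) * 139^1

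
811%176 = 107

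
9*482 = 4338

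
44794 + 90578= 135372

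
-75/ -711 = 25/237=0.11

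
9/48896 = 9/48896 = 0.00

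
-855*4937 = -4221135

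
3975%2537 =1438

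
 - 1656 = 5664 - 7320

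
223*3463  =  772249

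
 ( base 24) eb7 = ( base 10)8335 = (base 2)10000010001111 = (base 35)6s5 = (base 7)33205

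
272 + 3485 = 3757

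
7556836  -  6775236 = 781600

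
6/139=6/139 = 0.04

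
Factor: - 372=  - 2^2*3^1 * 31^1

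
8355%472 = 331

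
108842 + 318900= 427742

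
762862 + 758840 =1521702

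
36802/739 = 36802/739 = 49.80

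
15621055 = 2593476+13027579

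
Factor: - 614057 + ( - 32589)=-646646 = -2^1*7^1*11^1 * 13^1*17^1*19^1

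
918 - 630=288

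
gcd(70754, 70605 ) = 1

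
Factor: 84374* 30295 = 2^1*5^1*73^1*83^1*42187^1 = 2556110330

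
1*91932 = 91932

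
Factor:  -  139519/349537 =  - 283^1*709^ ( - 1 ) = - 283/709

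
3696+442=4138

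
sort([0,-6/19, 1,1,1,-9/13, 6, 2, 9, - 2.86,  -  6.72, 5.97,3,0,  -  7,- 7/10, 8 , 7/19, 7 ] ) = [  -  7,  -  6.72, - 2.86, - 7/10,  -  9/13, - 6/19, 0 , 0, 7/19, 1,1, 1, 2, 3, 5.97, 6, 7,8,9] 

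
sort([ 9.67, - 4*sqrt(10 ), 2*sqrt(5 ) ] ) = [ - 4*sqrt (10), 2*sqrt( 5),9.67] 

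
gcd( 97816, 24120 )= 8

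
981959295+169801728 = 1151761023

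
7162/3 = 7162/3  =  2387.33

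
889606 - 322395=567211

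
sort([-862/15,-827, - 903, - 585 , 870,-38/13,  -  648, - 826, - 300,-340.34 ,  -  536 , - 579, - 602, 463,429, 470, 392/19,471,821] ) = [ - 903, - 827 , - 826,  -  648,  -  602,-585 ,-579 ,-536, - 340.34, -300,  -  862/15, - 38/13,  392/19, 429, 463,470,471,821 , 870]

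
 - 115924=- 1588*73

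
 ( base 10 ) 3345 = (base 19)951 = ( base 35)2pk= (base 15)ed0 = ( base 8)6421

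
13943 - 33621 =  - 19678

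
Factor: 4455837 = 3^3*79^1*2089^1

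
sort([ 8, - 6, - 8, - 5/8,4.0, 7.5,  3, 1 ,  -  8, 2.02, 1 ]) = [ - 8, -8, - 6, - 5/8, 1, 1,2.02, 3,4.0, 7.5, 8 ]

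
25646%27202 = 25646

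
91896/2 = 45948 = 45948.00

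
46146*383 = 17673918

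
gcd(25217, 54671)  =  1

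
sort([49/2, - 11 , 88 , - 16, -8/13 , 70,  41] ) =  [-16,-11,-8/13, 49/2 , 41,70 , 88] 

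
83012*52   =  4316624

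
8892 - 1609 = 7283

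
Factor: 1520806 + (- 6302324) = - 4781518= - 2^1*7^2 *97^1*503^1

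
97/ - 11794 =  - 1 + 11697/11794 = -0.01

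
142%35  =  2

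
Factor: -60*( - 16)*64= 2^12*3^1*5^1 = 61440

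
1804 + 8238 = 10042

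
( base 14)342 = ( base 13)3A9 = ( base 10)646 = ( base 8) 1206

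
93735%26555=14070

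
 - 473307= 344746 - 818053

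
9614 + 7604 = 17218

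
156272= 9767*16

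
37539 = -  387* (  -  97)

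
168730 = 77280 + 91450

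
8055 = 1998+6057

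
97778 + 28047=125825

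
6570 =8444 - 1874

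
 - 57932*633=-36670956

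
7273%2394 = 91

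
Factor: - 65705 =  - 5^1*17^1*773^1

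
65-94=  - 29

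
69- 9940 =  - 9871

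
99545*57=5674065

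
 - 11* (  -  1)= 11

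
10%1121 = 10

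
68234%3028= 1618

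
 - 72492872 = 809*( - 89608) 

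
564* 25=14100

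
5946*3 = 17838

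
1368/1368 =1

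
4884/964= 1221/241 = 5.07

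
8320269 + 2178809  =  10499078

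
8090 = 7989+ 101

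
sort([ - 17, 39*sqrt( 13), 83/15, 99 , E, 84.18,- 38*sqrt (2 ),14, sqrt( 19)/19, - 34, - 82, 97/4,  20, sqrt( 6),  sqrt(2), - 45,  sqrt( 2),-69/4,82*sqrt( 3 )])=[-82, - 38*sqrt (2), - 45, - 34, - 69/4, - 17,sqrt(19) /19  ,  sqrt( 2), sqrt( 2), sqrt (6), E , 83/15, 14, 20,97/4, 84.18, 99, 39*sqrt( 13 ), 82 * sqrt( 3)] 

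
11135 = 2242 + 8893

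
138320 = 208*665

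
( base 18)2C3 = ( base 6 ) 4003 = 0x363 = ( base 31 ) RU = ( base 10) 867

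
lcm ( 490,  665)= 9310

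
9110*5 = 45550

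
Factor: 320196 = 2^2*3^1 * 26683^1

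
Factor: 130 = 2^1*5^1*13^1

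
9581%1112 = 685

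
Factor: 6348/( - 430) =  - 3174/215= - 2^1*3^1* 5^( -1) *23^2 * 43^( - 1)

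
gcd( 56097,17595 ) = 207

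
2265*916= 2074740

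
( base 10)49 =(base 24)21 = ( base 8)61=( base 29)1K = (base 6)121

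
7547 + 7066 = 14613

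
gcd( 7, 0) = 7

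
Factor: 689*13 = 13^2* 53^1=   8957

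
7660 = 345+7315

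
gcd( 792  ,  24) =24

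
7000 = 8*875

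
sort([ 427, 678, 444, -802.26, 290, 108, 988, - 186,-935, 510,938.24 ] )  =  [-935, - 802.26, - 186, 108, 290,427, 444, 510,678, 938.24, 988]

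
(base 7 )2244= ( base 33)oo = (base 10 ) 816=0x330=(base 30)r6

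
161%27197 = 161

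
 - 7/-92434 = 7/92434 = 0.00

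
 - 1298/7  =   - 1298/7 = - 185.43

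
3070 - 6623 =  - 3553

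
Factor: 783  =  3^3*29^1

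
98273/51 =98273/51 =1926.92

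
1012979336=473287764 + 539691572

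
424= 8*53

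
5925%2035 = 1855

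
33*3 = 99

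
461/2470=461/2470 = 0.19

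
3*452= 1356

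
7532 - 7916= - 384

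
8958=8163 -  - 795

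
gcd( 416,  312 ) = 104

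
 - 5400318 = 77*( - 70134 ) 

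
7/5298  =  7/5298 = 0.00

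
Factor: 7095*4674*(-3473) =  - 115171730190 = - 2^1*3^2*5^1 * 11^1*19^1*23^1*41^1 *43^1*151^1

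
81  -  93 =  - 12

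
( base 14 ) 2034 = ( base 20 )dge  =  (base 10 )5534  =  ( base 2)1010110011110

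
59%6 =5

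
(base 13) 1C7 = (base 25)D7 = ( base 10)332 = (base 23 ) EA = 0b101001100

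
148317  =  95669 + 52648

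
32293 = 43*751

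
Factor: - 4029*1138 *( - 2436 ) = 11169064872   =  2^3*3^2*7^1*17^1*29^1*79^1*569^1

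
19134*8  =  153072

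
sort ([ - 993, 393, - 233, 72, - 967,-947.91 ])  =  [ - 993, - 967, - 947.91, - 233,72, 393 ] 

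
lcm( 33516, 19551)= 234612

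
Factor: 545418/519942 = 471/449 = 3^1*157^1*449^(-1)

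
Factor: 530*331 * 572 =2^3 *5^1*11^1*13^1 * 53^1*331^1 = 100345960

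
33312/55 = 605 + 37/55 = 605.67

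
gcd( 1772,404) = 4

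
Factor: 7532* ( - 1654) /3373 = - 2^3*7^1*269^1*827^1*3373^ ( - 1) = -  12457928/3373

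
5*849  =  4245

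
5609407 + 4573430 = 10182837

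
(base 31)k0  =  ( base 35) HP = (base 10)620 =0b1001101100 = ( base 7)1544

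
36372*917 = 33353124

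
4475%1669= 1137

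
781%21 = 4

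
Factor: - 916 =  - 2^2 * 229^1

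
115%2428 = 115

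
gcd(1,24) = 1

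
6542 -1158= 5384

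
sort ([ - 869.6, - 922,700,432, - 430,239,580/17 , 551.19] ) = [ -922, - 869.6 , - 430,580/17,239,432,551.19,700 ] 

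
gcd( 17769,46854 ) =3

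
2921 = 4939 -2018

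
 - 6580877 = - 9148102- - 2567225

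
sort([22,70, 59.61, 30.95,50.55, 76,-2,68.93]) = [  -  2,22,30.95,50.55,59.61 , 68.93, 70, 76]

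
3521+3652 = 7173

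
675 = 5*135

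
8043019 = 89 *90371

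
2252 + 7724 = 9976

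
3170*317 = 1004890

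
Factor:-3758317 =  - 3758317^1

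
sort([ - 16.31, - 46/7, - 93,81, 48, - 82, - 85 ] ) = [ - 93,  -  85, - 82, - 16.31, - 46/7, 48,  81]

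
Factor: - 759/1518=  - 2^( - 1 )=-1/2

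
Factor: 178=2^1*89^1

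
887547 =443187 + 444360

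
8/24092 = 2/6023 = 0.00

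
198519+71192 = 269711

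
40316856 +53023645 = 93340501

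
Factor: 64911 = 3^1*7^1*11^1*281^1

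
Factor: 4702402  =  2^1*2351201^1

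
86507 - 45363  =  41144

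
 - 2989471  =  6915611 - 9905082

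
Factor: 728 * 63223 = 46026344 = 2^3*7^1*13^1*17^1*3719^1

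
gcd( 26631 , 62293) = 11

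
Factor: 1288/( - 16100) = -2/25 = -  2^1*5^(  -  2)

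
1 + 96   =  97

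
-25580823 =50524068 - 76104891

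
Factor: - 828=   -2^2 * 3^2 * 23^1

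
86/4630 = 43/2315= 0.02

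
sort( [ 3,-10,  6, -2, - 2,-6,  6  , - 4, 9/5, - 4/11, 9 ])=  [ - 10, - 6, - 4, - 2,-2,-4/11, 9/5, 3,6,6,9 ]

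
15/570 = 1/38 = 0.03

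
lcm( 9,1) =9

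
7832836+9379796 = 17212632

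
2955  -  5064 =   -  2109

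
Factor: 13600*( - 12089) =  - 164410400  =  - 2^5 * 5^2*7^1*11^1 * 17^1 * 157^1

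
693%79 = 61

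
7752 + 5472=13224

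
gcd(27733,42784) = 1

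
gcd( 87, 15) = 3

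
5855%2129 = 1597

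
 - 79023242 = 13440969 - 92464211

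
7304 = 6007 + 1297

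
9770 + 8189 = 17959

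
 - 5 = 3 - 8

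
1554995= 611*2545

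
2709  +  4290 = 6999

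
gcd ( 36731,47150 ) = 23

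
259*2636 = 682724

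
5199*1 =5199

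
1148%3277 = 1148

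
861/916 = 861/916  =  0.94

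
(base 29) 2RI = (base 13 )1190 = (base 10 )2483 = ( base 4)212303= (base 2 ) 100110110011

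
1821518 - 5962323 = -4140805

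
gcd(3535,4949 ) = 707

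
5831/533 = 5831/533  =  10.94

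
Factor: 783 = 3^3 * 29^1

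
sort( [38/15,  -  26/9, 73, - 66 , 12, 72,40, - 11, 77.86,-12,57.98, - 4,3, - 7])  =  [ - 66, - 12,-11, - 7,  -  4,-26/9, 38/15,3, 12, 40,57.98 , 72, 73, 77.86 ]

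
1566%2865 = 1566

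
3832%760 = 32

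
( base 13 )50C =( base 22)1GL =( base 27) 14K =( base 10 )857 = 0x359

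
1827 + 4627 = 6454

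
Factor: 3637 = 3637^1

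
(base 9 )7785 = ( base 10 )5747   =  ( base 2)1011001110011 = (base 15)1A82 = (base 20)e77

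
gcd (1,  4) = 1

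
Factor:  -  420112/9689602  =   - 210056/4844801 = - 2^3*7^1 * 11^2 * 13^( - 1)*31^1*372677^( - 1) 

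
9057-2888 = 6169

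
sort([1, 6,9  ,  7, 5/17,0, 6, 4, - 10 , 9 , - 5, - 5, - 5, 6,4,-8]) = [ -10, - 8, - 5, - 5,-5, 0, 5/17,1, 4,4, 6,6, 6,7,  9, 9 ] 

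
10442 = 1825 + 8617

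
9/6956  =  9/6956 = 0.00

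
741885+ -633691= 108194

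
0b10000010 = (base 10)130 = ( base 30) 4A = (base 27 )4m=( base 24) 5A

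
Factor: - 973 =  - 7^1*139^1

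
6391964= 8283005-1891041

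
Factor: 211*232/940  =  2^1*5^( - 1) * 29^1*47^( - 1 )*211^1  =  12238/235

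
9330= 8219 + 1111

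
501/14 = 35 + 11/14=35.79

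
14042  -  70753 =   -  56711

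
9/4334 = 9/4334 = 0.00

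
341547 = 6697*51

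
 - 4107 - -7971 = 3864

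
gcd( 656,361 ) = 1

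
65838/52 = 32919/26= 1266.12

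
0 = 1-1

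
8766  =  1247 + 7519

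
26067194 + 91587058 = 117654252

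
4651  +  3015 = 7666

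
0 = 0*7585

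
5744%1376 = 240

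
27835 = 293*95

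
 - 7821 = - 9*869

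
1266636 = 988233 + 278403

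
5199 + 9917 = 15116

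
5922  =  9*658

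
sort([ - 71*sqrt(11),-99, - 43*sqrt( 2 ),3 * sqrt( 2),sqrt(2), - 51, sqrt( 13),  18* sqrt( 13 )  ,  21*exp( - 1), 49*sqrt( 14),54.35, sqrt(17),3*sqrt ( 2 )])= [ - 71*sqrt(11), - 99, - 43*sqrt ( 2),-51,  sqrt( 2 ) , sqrt( 13),sqrt(17),3*sqrt( 2), 3*sqrt( 2), 21*exp( - 1), 54.35,18*sqrt( 13),49  *sqrt(14)]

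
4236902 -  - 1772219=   6009121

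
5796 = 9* 644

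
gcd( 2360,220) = 20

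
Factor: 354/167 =2^1 * 3^1*59^1*167^( - 1)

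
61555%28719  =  4117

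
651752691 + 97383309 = 749136000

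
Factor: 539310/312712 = 2^( - 2)*3^1*5^1*17977^1*39089^( - 1 ) = 269655/156356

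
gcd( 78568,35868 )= 1708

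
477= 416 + 61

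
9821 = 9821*1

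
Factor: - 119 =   -  7^1* 17^1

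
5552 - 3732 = 1820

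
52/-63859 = -1+63807/63859  =  - 0.00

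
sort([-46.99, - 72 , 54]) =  [ - 72, - 46.99,54]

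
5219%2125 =969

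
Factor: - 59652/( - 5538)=9942/923 = 2^1 *3^1*13^( - 1)*71^(-1) *1657^1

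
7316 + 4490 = 11806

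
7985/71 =112 +33/71=112.46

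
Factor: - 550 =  - 2^1*5^2*11^1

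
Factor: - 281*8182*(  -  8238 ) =18940331796= 2^2*3^1*281^1*1373^1*4091^1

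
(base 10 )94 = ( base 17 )59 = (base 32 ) 2U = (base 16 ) 5e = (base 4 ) 1132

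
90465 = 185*489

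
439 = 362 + 77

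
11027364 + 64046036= 75073400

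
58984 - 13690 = 45294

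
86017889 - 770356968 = -684339079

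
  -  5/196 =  - 5/196 = -0.03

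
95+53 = 148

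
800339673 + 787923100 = 1588262773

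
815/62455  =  163/12491  =  0.01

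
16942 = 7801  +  9141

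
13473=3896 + 9577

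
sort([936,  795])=[795 , 936 ] 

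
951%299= 54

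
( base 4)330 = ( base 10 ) 60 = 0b111100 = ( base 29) 22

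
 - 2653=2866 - 5519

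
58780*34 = 1998520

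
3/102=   1/34 = 0.03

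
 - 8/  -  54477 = 8/54477=0.00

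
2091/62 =2091/62 =33.73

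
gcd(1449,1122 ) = 3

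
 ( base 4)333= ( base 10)63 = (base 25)2D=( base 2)111111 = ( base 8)77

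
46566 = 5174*9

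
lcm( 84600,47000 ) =423000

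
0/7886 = 0 = 0.00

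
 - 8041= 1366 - 9407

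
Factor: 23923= 47^1*509^1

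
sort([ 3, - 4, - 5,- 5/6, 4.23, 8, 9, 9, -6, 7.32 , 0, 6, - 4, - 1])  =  [ - 6, - 5, - 4,- 4, - 1,-5/6, 0,  3, 4.23,  6,  7.32, 8, 9, 9]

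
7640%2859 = 1922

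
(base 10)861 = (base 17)2gb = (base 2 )1101011101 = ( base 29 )10k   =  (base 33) Q3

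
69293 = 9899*7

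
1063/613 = 1063/613= 1.73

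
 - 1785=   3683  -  5468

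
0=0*( - 378)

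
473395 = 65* 7283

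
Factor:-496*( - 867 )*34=2^5*3^1*17^3*31^1 = 14621088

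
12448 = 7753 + 4695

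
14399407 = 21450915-7051508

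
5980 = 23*260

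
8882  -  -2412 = 11294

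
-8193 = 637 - 8830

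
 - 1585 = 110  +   - 1695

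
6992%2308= 68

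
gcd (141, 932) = 1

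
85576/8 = 10697 = 10697.00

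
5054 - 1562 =3492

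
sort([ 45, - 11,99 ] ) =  [ - 11, 45,99]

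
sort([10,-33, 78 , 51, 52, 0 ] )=[-33, 0, 10, 51,52, 78]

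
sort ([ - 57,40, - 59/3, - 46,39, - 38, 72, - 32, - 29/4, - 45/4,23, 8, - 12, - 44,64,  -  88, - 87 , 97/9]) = [ - 88, - 87,-57, -46,-44, - 38,-32  ,-59/3,-12,-45/4, - 29/4, 8, 97/9, 23,  39, 40,64, 72]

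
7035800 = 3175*2216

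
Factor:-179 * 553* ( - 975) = 96512325 = 3^1 * 5^2 * 7^1* 13^1 * 79^1*179^1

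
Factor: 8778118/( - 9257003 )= - 2^1*7^( - 1)*29^( - 1)*31^( - 1 )*823^1 * 1471^( -1)*5333^1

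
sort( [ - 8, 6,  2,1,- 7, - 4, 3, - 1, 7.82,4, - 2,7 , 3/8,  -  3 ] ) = [-8, - 7, - 4, - 3, - 2, - 1, 3/8,1,2, 3, 4, 6,7,7.82] 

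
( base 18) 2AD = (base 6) 3521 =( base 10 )841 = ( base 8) 1511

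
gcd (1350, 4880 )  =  10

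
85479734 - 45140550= 40339184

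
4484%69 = 68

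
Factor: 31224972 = 2^2*3^1 * 2602081^1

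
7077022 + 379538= 7456560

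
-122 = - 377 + 255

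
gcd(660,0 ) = 660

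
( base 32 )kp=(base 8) 1231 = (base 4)22121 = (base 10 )665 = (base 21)1AE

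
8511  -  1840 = 6671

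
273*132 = 36036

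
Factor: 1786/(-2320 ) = -2^( - 3) * 5^(  -  1 )* 19^1 * 29^(-1)*47^1=   - 893/1160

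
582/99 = 194/33 = 5.88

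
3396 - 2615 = 781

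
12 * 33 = 396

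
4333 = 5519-1186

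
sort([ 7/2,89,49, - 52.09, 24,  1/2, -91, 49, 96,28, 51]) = [ - 91, - 52.09,  1/2, 7/2, 24, 28,  49, 49, 51, 89,  96]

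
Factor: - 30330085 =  - 5^1*29^1 *209173^1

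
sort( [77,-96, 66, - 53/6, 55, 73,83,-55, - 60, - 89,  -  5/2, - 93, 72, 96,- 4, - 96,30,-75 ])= [- 96 , - 96, - 93,- 89, - 75, - 60, - 55,-53/6, - 4, - 5/2, 30, 55,66,72 , 73 , 77, 83, 96 ]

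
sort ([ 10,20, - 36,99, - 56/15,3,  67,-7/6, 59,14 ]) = [ - 36, - 56/15, - 7/6,3,10,14,  20,59, 67,99]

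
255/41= 255/41 =6.22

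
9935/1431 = 9935/1431 = 6.94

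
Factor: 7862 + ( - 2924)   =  2^1* 3^1*823^1 =4938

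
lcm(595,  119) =595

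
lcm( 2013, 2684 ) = 8052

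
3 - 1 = 2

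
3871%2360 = 1511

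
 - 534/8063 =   -  1  +  7529/8063 = - 0.07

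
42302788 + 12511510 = 54814298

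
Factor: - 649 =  - 11^1*59^1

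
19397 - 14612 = 4785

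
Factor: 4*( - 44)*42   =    -  2^5 * 3^1*7^1*11^1 = - 7392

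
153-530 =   -  377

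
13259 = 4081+9178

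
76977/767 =100 + 277/767  =  100.36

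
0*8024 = 0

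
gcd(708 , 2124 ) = 708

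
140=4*35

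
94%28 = 10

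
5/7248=5/7248 = 0.00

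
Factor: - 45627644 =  - 2^2 * 43^1*265277^1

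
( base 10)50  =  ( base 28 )1m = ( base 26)1O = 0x32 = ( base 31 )1j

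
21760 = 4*5440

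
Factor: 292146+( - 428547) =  - 136401 = - 3^1*19^1 * 2393^1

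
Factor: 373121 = 7^1*151^1*353^1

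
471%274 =197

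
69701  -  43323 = 26378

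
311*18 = 5598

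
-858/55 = - 16 + 2/5 = - 15.60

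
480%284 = 196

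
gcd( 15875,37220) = 5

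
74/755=74/755 = 0.10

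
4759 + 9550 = 14309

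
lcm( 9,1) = 9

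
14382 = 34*423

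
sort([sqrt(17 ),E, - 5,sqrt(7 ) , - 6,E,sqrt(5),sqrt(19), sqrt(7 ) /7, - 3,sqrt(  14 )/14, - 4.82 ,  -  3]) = [ - 6, - 5,  -  4.82, - 3,-3,sqrt(14) /14,sqrt(7)/7,sqrt( 5),sqrt(7), E,E,sqrt(17), sqrt( 19)]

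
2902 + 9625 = 12527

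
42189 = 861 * 49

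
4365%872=5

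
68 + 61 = 129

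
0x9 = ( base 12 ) 9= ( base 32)9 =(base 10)9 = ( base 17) 9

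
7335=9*815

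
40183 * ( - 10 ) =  - 401830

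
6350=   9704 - 3354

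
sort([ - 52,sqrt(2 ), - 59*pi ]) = [ - 59*pi, - 52,  sqrt ( 2)]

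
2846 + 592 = 3438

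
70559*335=23637265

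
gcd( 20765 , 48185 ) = 5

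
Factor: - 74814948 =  - 2^2*3^3*13^2*4099^1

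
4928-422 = 4506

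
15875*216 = 3429000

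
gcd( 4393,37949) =1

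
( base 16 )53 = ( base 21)3K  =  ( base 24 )3b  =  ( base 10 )83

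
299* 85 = 25415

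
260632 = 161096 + 99536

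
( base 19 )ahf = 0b111101101100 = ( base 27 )5b6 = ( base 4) 331230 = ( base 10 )3948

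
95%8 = 7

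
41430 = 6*6905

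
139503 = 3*46501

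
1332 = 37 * 36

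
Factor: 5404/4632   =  2^( - 1 )*3^( - 1)*7^1 = 7/6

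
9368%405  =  53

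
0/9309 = 0 = 0.00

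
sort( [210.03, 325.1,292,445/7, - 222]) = [ - 222,445/7,210.03,292,  325.1 ]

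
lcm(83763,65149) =586341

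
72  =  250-178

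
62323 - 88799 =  - 26476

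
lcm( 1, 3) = 3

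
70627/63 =1121 + 4/63= 1121.06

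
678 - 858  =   - 180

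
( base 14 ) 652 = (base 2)10011100000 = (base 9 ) 1636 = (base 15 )583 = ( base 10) 1248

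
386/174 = 2 + 19/87  =  2.22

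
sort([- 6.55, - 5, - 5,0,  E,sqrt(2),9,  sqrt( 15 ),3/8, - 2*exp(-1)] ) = [ - 6.55, - 5, - 5 , - 2*exp(  -  1 ),0 , 3/8,sqrt( 2), E,sqrt(15 ),  9]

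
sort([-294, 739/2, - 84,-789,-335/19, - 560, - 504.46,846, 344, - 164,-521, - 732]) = [ -789, - 732 , - 560 , - 521, - 504.46, - 294,-164, - 84 , - 335/19, 344, 739/2, 846 ]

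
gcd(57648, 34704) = 48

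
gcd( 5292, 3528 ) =1764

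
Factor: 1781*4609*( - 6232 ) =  - 51156175928=- 2^3 *11^1*13^1 * 19^1*41^1*137^1 * 419^1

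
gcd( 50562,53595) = 9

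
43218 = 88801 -45583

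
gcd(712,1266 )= 2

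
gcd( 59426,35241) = 691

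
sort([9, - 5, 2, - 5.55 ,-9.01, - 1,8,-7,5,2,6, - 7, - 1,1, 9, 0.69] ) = [- 9.01, - 7,-7, - 5.55, - 5, - 1,- 1, 0.69, 1,2 , 2,5 , 6, 8,9,9] 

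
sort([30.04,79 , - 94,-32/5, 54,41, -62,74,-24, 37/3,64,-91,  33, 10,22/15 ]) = [  -  94, - 91, - 62, - 24, - 32/5,22/15,10,37/3 , 30.04 , 33,41,54,64, 74, 79 ]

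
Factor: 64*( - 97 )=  - 6208 = -  2^6*97^1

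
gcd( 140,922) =2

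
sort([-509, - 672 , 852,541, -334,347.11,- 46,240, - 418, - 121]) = [ - 672,  -  509, - 418, - 334 , - 121, - 46,240, 347.11,541 , 852]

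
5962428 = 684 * 8717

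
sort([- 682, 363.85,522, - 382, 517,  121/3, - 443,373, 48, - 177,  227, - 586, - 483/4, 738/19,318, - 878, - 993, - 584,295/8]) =[ - 993, - 878, - 682, - 586, - 584, - 443 ,  -  382,-177, - 483/4,295/8,738/19,121/3,48 , 227, 318,363.85, 373, 517, 522] 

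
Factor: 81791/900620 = 89/980= 2^( - 2) * 5^ (  -  1)*7^( - 2) * 89^1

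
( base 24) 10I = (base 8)1122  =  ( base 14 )306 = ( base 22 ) 150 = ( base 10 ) 594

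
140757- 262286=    - 121529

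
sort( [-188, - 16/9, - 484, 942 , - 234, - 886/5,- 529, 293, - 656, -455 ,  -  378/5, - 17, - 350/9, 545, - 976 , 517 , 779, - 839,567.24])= [ - 976, - 839,- 656, - 529, - 484,-455,-234,-188, -886/5, - 378/5, - 350/9, - 17,-16/9, 293,517,  545,567.24,  779, 942]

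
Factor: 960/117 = 320/39 = 2^6 *3^( - 1 ) * 5^1*13^(  -  1)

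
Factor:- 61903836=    - 2^2* 3^2*1719551^1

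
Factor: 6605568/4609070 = 2^7 * 3^2*5^( - 1 ) * 47^1*61^1*460907^( - 1 ) = 3302784/2304535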